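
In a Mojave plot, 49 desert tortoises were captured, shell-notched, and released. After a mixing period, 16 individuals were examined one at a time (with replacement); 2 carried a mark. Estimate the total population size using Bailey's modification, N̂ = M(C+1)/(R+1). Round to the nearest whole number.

N̂ = 49·(16+1)/(2+1) = 49·17/3 = 833/3 ≈ 277.7 → 278

N ≈ 278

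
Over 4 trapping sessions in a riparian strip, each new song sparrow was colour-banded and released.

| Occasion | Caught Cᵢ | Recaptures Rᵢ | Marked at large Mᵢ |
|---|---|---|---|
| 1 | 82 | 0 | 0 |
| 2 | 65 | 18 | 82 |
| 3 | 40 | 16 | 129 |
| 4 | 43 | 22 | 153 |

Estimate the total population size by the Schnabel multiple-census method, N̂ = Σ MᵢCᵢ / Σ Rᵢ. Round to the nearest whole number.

Σ MᵢCᵢ = 0·82 + 82·65 + 129·40 + 153·43 = 0 + 5330 + 5160 + 6579 = 17069
Σ Rᵢ = 0 + 18 + 16 + 22 = 56
N̂ = 17069 / 56 ≈ 304.8 → 305

N ≈ 305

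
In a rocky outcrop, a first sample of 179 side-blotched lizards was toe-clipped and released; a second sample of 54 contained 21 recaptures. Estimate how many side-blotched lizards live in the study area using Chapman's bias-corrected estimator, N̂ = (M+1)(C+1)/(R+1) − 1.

N̂ = (179+1)(54+1)/(21+1) − 1 = 180·55/22 − 1
= 9900/22 − 1 = 450 − 1 = 449

N = 449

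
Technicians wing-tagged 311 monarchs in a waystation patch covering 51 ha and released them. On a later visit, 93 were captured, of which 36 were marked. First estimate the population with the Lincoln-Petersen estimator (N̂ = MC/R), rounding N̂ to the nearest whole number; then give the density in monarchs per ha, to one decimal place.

N̂ = 311·93/36 = 28923/36 ≈ 803.4 → 803
Density = N̂ / area = 803 / 51 ≈ 15.745 → 15.7 per ha

density ≈ 15.7 monarchs per ha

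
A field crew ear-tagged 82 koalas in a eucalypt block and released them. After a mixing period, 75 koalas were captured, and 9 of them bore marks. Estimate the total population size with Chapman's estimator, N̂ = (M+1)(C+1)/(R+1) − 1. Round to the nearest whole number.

N ≈ 630

N̂ = (82+1)(75+1)/(9+1) − 1 = 83·76/10 − 1
= 6308/10 − 1 ≈ 630.8 − 1 ≈ 629.8 → 630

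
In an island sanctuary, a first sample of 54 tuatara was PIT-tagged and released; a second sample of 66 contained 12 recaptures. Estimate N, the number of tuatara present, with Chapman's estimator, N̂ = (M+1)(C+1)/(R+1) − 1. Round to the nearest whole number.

N̂ = (54+1)(66+1)/(12+1) − 1 = 55·67/13 − 1
= 3685/13 − 1 ≈ 283.46 − 1 ≈ 282.46 → 282

N ≈ 282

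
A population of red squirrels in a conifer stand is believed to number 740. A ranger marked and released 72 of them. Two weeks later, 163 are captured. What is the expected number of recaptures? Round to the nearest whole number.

The marked fraction of the population is 72/740, so in a sample of 163 expect C·(M/N) marked.
E[R] = 72 × 163 / 740 = 11736 / 740 ≈ 15.9 → 16

expected recaptures ≈ 16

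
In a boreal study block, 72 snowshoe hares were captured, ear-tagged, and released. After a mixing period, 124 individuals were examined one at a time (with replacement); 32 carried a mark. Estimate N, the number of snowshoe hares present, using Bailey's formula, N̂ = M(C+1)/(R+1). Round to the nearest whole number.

N̂ = 72·(124+1)/(32+1) = 72·125/33 = 9000/33 ≈ 272.7 → 273

N ≈ 273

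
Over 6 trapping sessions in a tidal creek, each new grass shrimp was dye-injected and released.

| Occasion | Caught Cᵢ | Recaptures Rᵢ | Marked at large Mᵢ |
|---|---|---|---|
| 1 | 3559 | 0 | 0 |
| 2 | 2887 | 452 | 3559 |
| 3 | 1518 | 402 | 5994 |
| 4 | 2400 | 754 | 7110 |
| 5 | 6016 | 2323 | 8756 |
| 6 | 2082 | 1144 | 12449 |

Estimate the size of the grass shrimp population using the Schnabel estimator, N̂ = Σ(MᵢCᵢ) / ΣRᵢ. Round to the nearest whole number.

N ≈ 22,667

Σ MᵢCᵢ = 0·3559 + 3559·2887 + 5994·1518 + 7110·2400 + 8756·6016 + 12449·2082 = 0 + 10274833 + 9098892 + 17064000 + 52676096 + 25918818 = 115032639
Σ Rᵢ = 0 + 452 + 402 + 754 + 2323 + 1144 = 5075
N̂ = 115032639 / 5075 ≈ 22666.5 → 22667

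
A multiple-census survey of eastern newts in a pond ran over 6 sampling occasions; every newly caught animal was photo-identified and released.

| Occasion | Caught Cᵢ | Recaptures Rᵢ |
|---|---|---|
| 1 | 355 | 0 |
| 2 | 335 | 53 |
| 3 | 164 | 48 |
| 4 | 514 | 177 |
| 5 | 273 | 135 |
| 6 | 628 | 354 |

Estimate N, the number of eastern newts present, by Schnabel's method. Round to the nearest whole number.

Marked at large before each occasion: Mᵢ = Σⱼ<ᵢ (Cⱼ − Rⱼ) → M1=0, M2=355, M3=637, M4=753, M5=1090, M6=1228
Σ MᵢCᵢ = 0·355 + 355·335 + 637·164 + 753·514 + 1090·273 + 1228·628 = 0 + 118925 + 104468 + 387042 + 297570 + 771184 = 1679189
Σ Rᵢ = 0 + 53 + 48 + 177 + 135 + 354 = 767
N̂ = 1679189 / 767 ≈ 2189.3 → 2189

N ≈ 2189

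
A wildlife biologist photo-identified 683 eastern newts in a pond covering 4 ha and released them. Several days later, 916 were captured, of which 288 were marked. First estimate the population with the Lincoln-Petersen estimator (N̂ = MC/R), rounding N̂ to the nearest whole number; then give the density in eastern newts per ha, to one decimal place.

density ≈ 543.0 eastern newts per ha

N̂ = 683·916/288 = 625628/288 ≈ 2172.3 → 2172
Density = N̂ / area = 2172 / 4 = 543.0 per ha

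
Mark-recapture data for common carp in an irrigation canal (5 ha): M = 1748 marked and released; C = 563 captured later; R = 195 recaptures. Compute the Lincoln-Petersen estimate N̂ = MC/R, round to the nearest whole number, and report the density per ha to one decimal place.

density ≈ 1009.4 common carp per ha

N̂ = 1748·563/195 = 984124/195 ≈ 5046.8 → 5047
Density = N̂ / area = 5047 / 5 ≈ 1009.40 → 1009.4 per ha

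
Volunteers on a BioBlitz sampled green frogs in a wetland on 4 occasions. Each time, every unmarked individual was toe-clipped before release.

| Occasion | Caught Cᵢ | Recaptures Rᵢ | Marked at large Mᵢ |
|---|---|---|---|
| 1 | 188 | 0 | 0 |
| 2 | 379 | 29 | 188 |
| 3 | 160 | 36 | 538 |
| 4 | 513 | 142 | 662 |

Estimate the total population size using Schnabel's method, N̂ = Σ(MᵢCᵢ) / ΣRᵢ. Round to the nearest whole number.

N ≈ 2401

Σ MᵢCᵢ = 0·188 + 188·379 + 538·160 + 662·513 = 0 + 71252 + 86080 + 339606 = 496938
Σ Rᵢ = 0 + 29 + 36 + 142 = 207
N̂ = 496938 / 207 ≈ 2400.7 → 2401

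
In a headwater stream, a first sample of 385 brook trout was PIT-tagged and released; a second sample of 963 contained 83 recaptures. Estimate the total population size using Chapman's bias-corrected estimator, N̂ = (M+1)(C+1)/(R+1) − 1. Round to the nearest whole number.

N̂ = (385+1)(963+1)/(83+1) − 1 = 386·964/84 − 1
= 372104/84 − 1 ≈ 4429.8 − 1 ≈ 4428.8 → 4429

N ≈ 4429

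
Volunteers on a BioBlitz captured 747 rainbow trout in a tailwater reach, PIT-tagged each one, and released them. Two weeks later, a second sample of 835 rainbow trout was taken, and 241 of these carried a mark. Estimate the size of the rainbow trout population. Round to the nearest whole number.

Lincoln-Petersen assumes M/N = R/C, so N = M·C / R.
N = (747 × 835) / 241 = 623745 / 241 ≈ 2588.2 → 2588

N ≈ 2588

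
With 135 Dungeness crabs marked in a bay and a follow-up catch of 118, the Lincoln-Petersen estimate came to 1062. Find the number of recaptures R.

From N = M·C/R: R = M·C / N = 135·118 / 1062 = 15930 / 1062 = 15.

R = 15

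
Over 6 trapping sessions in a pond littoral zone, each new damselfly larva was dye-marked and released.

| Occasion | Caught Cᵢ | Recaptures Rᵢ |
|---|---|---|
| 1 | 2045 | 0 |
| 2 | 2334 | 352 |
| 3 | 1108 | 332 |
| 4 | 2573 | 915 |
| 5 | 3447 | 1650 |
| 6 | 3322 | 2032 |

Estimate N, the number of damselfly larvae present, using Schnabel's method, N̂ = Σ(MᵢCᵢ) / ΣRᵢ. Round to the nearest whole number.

Marked at large before each occasion: Mᵢ = Σⱼ<ᵢ (Cⱼ − Rⱼ) → M1=0, M2=2045, M3=4027, M4=4803, M5=6461, M6=8258
Σ MᵢCᵢ = 0·2045 + 2045·2334 + 4027·1108 + 4803·2573 + 6461·3447 + 8258·3322 = 0 + 4773030 + 4461916 + 12358119 + 22271067 + 27433076 = 71297208
Σ Rᵢ = 0 + 352 + 332 + 915 + 1650 + 2032 = 5281
N̂ = 71297208 / 5281 ≈ 13500.7 → 13501

N ≈ 13,501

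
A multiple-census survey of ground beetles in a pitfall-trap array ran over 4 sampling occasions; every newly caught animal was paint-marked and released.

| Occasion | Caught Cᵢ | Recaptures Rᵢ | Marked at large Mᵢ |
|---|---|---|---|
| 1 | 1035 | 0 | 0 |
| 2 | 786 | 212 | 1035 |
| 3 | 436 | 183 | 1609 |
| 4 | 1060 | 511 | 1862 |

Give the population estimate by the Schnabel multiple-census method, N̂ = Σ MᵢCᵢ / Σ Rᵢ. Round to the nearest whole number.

N ≈ 3851

Σ MᵢCᵢ = 0·1035 + 1035·786 + 1609·436 + 1862·1060 = 0 + 813510 + 701524 + 1973720 = 3488754
Σ Rᵢ = 0 + 212 + 183 + 511 = 906
N̂ = 3488754 / 906 ≈ 3850.7 → 3851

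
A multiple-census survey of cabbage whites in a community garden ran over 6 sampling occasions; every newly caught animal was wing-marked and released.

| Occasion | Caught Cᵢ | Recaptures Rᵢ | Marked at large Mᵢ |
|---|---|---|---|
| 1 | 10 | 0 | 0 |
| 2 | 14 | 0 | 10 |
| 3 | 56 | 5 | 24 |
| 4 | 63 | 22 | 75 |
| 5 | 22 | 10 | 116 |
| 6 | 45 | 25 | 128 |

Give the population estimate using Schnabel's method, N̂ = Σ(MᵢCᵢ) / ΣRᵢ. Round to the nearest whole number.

N ≈ 234

Σ MᵢCᵢ = 0·10 + 10·14 + 24·56 + 75·63 + 116·22 + 128·45 = 0 + 140 + 1344 + 4725 + 2552 + 5760 = 14521
Σ Rᵢ = 0 + 0 + 5 + 22 + 10 + 25 = 62
N̂ = 14521 / 62 ≈ 234.2 → 234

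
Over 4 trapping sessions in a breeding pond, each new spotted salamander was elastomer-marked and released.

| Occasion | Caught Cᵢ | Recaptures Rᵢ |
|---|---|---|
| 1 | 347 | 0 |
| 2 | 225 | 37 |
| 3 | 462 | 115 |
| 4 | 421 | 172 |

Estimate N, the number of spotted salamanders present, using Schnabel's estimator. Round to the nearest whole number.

N ≈ 2150

Marked at large before each occasion: Mᵢ = Σⱼ<ᵢ (Cⱼ − Rⱼ) → M1=0, M2=347, M3=535, M4=882
Σ MᵢCᵢ = 0·347 + 347·225 + 535·462 + 882·421 = 0 + 78075 + 247170 + 371322 = 696567
Σ Rᵢ = 0 + 37 + 115 + 172 = 324
N̂ = 696567 / 324 ≈ 2149.9 → 2150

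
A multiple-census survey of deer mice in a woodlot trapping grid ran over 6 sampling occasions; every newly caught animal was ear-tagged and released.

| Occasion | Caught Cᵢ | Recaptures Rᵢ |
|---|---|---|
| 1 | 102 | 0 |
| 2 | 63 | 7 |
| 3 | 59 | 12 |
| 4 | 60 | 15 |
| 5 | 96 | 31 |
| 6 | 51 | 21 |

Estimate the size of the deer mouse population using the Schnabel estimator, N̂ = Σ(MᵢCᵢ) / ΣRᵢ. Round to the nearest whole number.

Marked at large before each occasion: Mᵢ = Σⱼ<ᵢ (Cⱼ − Rⱼ) → M1=0, M2=102, M3=158, M4=205, M5=250, M6=315
Σ MᵢCᵢ = 0·102 + 102·63 + 158·59 + 205·60 + 250·96 + 315·51 = 0 + 6426 + 9322 + 12300 + 24000 + 16065 = 68113
Σ Rᵢ = 0 + 7 + 12 + 15 + 31 + 21 = 86
N̂ = 68113 / 86 ≈ 792.0 → 792

N ≈ 792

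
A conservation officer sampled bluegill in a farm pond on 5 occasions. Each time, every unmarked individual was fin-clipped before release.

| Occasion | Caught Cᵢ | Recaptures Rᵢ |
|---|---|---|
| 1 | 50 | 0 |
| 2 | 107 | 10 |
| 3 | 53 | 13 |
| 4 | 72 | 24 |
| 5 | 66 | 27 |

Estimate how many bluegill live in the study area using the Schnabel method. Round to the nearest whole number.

Marked at large before each occasion: Mᵢ = Σⱼ<ᵢ (Cⱼ − Rⱼ) → M1=0, M2=50, M3=147, M4=187, M5=235
Σ MᵢCᵢ = 0·50 + 50·107 + 147·53 + 187·72 + 235·66 = 0 + 5350 + 7791 + 13464 + 15510 = 42115
Σ Rᵢ = 0 + 10 + 13 + 24 + 27 = 74
N̂ = 42115 / 74 ≈ 569.1 → 569

N ≈ 569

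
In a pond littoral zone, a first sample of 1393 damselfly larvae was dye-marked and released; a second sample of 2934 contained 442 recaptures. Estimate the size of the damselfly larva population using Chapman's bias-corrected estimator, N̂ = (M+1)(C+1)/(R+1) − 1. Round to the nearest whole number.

N ≈ 9235

N̂ = (1393+1)(2934+1)/(442+1) − 1 = 1394·2935/443 − 1
= 4091390/443 − 1 ≈ 9235.6 − 1 ≈ 9234.6 → 9235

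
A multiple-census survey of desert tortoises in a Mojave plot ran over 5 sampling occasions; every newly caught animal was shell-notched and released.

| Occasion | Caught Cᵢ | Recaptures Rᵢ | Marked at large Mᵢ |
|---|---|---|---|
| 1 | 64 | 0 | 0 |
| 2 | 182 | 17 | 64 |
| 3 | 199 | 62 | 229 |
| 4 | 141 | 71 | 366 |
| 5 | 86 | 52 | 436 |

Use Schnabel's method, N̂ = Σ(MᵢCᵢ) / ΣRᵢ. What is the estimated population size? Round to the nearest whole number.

Σ MᵢCᵢ = 0·64 + 64·182 + 229·199 + 366·141 + 436·86 = 0 + 11648 + 45571 + 51606 + 37496 = 146321
Σ Rᵢ = 0 + 17 + 62 + 71 + 52 = 202
N̂ = 146321 / 202 ≈ 724.4 → 724

N ≈ 724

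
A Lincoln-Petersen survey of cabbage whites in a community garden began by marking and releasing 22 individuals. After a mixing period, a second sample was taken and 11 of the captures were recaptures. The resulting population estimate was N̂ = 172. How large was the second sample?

C = 86

From N = M·C/R: C = N·R / M = 172·11 / 22 = 1892 / 22 = 86.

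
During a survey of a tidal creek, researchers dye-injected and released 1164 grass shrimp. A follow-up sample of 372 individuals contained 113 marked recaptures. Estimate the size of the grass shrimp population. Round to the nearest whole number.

N ≈ 3832

The marked fraction in the recapture sample should equal the marked fraction in the population: 113/372 = 1164/N.
N = (1164 × 372) / 113 = 433008 / 113 ≈ 3831.9 → 3832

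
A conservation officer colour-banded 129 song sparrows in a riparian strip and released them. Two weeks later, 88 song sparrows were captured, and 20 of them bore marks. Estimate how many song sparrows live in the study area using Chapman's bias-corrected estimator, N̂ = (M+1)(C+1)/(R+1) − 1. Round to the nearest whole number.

N ≈ 550

N̂ = (129+1)(88+1)/(20+1) − 1 = 130·89/21 − 1
= 11570/21 − 1 ≈ 551.0 − 1 ≈ 550.0 → 550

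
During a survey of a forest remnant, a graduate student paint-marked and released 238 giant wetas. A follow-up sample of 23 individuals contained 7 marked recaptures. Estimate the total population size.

The marked fraction in the recapture sample should equal the marked fraction in the population: 7/23 = 238/N.
N = (238 × 23) / 7 = 5474 / 7 = 782

N = 782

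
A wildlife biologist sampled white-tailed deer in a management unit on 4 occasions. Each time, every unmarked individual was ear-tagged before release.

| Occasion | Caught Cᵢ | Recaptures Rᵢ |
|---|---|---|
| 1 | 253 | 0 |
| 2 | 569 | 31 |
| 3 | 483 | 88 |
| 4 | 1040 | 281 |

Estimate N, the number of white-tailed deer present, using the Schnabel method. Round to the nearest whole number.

N ≈ 4399

Marked at large before each occasion: Mᵢ = Σⱼ<ᵢ (Cⱼ − Rⱼ) → M1=0, M2=253, M3=791, M4=1186
Σ MᵢCᵢ = 0·253 + 253·569 + 791·483 + 1186·1040 = 0 + 143957 + 382053 + 1233440 = 1759450
Σ Rᵢ = 0 + 31 + 88 + 281 = 400
N̂ = 1759450 / 400 ≈ 4398.6 → 4399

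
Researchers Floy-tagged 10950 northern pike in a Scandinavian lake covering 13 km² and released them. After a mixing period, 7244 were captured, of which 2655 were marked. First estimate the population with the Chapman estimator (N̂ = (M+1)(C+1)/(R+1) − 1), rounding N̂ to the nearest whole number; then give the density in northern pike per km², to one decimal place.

density ≈ 2297.8 northern pike per km²

N̂ = 10951·7245/2656 − 1 = 79339995/2656 − 1 ≈ 29871.0 → 29871
Density = N̂ / area = 29871 / 13 ≈ 2297.77 → 2297.8 per km²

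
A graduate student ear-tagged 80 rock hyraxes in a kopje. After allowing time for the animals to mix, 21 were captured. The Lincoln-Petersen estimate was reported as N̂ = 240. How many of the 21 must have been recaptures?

R = 7

From N = M·C/R: R = M·C / N = 80·21 / 240 = 1680 / 240 = 7.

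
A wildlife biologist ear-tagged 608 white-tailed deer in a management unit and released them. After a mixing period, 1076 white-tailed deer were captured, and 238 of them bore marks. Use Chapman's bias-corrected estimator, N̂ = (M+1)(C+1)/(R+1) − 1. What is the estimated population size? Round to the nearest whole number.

N̂ = (608+1)(1076+1)/(238+1) − 1 = 609·1077/239 − 1
= 655893/239 − 1 ≈ 2744.3 − 1 ≈ 2743.3 → 2743

N ≈ 2743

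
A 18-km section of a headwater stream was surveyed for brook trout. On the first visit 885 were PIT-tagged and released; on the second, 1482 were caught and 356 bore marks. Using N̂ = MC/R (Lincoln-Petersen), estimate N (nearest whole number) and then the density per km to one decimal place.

density ≈ 204.7 brook trout per km

N̂ = 885·1482/356 = 1311570/356 ≈ 3684.2 → 3684
Density = N̂ / area = 3684 / 18 ≈ 204.67 → 204.7 per km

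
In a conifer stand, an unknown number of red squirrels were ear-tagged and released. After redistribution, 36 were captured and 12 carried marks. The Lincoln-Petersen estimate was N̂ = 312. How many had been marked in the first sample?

From N = M·C/R: M = N·R / C = 312·12 / 36 = 3744 / 36 = 104.

M = 104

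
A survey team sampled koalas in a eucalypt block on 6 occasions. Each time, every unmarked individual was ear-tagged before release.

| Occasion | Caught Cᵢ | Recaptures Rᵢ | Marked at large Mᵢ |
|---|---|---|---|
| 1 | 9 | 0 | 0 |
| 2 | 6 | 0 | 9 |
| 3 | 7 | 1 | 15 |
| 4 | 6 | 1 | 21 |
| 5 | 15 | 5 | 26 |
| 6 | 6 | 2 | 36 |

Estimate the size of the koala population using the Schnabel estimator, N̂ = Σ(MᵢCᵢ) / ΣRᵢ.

Σ MᵢCᵢ = 0·9 + 9·6 + 15·7 + 21·6 + 26·15 + 36·6 = 0 + 54 + 105 + 126 + 390 + 216 = 891
Σ Rᵢ = 0 + 0 + 1 + 1 + 5 + 2 = 9
N̂ = 891 / 9 = 99

N = 99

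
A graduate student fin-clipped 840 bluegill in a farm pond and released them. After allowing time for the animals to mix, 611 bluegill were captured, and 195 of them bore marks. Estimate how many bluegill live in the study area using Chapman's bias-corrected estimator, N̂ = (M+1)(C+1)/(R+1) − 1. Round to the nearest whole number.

N ≈ 2625

N̂ = (840+1)(611+1)/(195+1) − 1 = 841·612/196 − 1
= 514692/196 − 1 ≈ 2626.0 − 1 ≈ 2625.0 → 2625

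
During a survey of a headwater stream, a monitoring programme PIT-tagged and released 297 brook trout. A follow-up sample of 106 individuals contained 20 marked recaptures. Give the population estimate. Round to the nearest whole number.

N ≈ 1574

The marked fraction in the recapture sample should equal the marked fraction in the population: 20/106 = 297/N.
N = (297 × 106) / 20 = 31482 / 20 ≈ 1574.1 → 1574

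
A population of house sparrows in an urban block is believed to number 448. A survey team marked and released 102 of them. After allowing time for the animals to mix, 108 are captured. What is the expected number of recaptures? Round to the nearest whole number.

The marked fraction of the population is 102/448, so in a sample of 108 expect C·(M/N) marked.
E[R] = 102 × 108 / 448 = 11016 / 448 ≈ 24.6 → 25

expected recaptures ≈ 25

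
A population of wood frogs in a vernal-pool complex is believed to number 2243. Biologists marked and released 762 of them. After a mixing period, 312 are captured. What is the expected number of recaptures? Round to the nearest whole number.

Expected recaptures E[R] = M·C / N.
E[R] = 762 × 312 / 2243 = 237744 / 2243 ≈ 106.0 → 106

expected recaptures ≈ 106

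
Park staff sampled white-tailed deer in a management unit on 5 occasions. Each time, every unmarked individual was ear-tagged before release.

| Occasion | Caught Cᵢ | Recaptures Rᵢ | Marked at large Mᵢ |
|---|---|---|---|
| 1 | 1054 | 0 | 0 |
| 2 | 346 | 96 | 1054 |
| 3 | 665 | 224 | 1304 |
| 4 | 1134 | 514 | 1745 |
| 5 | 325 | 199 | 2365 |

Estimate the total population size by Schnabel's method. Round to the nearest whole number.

N ≈ 3852

Σ MᵢCᵢ = 0·1054 + 1054·346 + 1304·665 + 1745·1134 + 2365·325 = 0 + 364684 + 867160 + 1978830 + 768625 = 3979299
Σ Rᵢ = 0 + 96 + 224 + 514 + 199 = 1033
N̂ = 3979299 / 1033 ≈ 3852.2 → 3852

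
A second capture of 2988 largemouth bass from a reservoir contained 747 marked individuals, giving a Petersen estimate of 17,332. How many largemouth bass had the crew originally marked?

M = 4333

From N = M·C/R: M = N·R / C = 17332·747 / 2988 = 12947004 / 2988 = 4333.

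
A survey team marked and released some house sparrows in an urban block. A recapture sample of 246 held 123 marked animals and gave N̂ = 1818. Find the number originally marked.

M = 909

From N = M·C/R: M = N·R / C = 1818·123 / 246 = 223614 / 246 = 909.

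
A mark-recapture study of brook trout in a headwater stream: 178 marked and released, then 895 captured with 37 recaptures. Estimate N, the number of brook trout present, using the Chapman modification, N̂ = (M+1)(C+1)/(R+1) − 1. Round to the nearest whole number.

N̂ = (178+1)(895+1)/(37+1) − 1 = 179·896/38 − 1
= 160384/38 − 1 ≈ 4220.6 − 1 ≈ 4219.6 → 4220

N ≈ 4220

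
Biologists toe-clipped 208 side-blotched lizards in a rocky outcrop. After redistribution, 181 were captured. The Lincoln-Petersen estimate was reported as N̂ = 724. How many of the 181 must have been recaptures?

From N = M·C/R: R = M·C / N = 208·181 / 724 = 37648 / 724 = 52.

R = 52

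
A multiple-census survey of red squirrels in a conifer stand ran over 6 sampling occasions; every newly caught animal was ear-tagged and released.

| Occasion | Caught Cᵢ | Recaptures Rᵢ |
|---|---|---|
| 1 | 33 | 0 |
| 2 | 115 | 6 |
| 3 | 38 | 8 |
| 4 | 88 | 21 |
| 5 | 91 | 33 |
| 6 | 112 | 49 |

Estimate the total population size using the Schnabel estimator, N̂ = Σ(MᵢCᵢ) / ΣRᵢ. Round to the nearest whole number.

Marked at large before each occasion: Mᵢ = Σⱼ<ᵢ (Cⱼ − Rⱼ) → M1=0, M2=33, M3=142, M4=172, M5=239, M6=297
Σ MᵢCᵢ = 0·33 + 33·115 + 142·38 + 172·88 + 239·91 + 297·112 = 0 + 3795 + 5396 + 15136 + 21749 + 33264 = 79340
Σ Rᵢ = 0 + 6 + 8 + 21 + 33 + 49 = 117
N̂ = 79340 / 117 ≈ 678.1 → 678

N ≈ 678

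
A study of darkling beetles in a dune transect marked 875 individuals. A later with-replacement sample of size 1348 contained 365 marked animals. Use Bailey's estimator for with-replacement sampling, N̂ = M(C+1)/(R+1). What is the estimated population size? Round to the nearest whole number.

N ≈ 3225

N̂ = 875·(1348+1)/(365+1) = 875·1349/366 = 1180375/366 ≈ 3225.1 → 3225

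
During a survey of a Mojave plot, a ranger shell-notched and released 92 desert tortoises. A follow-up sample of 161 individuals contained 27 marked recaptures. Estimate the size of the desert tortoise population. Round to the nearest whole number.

N = (92 × 161) / 27 = 14812 / 27 ≈ 548.6 → 549

N ≈ 549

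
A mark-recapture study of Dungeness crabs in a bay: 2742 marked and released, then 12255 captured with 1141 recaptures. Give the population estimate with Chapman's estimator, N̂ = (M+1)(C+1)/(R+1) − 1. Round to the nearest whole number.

N̂ = (2742+1)(12255+1)/(1141+1) − 1 = 2743·12256/1142 − 1
= 33618208/1142 − 1 ≈ 29438.0 − 1 ≈ 29437.0 → 29437

N ≈ 29,437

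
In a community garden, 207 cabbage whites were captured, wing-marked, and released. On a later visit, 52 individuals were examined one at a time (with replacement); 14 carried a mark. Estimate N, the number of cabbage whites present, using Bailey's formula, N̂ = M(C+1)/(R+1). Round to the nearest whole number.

N̂ = 207·(52+1)/(14+1) = 207·53/15 = 10971/15 ≈ 731.4 → 731

N ≈ 731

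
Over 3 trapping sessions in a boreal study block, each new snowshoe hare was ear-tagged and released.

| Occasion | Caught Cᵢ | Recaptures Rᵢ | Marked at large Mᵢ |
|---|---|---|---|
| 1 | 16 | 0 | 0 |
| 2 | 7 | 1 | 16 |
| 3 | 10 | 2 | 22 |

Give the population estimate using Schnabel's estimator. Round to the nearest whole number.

Σ MᵢCᵢ = 0·16 + 16·7 + 22·10 = 0 + 112 + 220 = 332
Σ Rᵢ = 0 + 1 + 2 = 3
N̂ = 332 / 3 ≈ 110.7 → 111

N ≈ 111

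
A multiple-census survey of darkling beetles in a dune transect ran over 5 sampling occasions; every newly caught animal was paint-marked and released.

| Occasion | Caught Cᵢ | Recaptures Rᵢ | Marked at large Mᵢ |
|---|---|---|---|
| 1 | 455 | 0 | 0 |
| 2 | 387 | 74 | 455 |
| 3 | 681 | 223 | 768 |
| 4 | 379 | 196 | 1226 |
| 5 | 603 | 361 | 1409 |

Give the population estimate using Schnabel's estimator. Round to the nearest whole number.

Σ MᵢCᵢ = 0·455 + 455·387 + 768·681 + 1226·379 + 1409·603 = 0 + 176085 + 523008 + 464654 + 849627 = 2013374
Σ Rᵢ = 0 + 74 + 223 + 196 + 361 = 854
N̂ = 2013374 / 854 ≈ 2357.6 → 2358

N ≈ 2358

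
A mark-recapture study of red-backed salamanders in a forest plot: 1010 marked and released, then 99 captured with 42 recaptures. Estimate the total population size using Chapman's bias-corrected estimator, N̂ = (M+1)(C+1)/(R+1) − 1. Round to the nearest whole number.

N̂ = (1010+1)(99+1)/(42+1) − 1 = 1011·100/43 − 1
= 101100/43 − 1 ≈ 2351.2 − 1 ≈ 2350.2 → 2350

N ≈ 2350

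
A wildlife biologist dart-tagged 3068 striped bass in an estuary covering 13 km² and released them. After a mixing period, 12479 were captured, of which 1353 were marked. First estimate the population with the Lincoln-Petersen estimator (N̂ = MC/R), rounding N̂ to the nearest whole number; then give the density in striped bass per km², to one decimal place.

density ≈ 2176.7 striped bass per km²

N̂ = 3068·12479/1353 = 38285572/1353 ≈ 28296.8 → 28297
Density = N̂ / area = 28297 / 13 ≈ 2176.69 → 2176.7 per km²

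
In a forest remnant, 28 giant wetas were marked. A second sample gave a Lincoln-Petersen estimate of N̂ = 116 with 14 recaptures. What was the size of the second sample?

From N = M·C/R: C = N·R / M = 116·14 / 28 = 1624 / 28 = 58.

C = 58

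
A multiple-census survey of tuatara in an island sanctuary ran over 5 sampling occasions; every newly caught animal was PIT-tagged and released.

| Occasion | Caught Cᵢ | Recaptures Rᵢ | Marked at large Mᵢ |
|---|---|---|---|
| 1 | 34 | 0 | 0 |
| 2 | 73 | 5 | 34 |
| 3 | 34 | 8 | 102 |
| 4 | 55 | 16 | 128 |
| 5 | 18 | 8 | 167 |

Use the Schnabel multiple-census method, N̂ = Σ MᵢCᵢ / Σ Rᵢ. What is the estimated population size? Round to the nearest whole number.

N ≈ 432

Σ MᵢCᵢ = 0·34 + 34·73 + 102·34 + 128·55 + 167·18 = 0 + 2482 + 3468 + 7040 + 3006 = 15996
Σ Rᵢ = 0 + 5 + 8 + 16 + 8 = 37
N̂ = 15996 / 37 ≈ 432.3 → 432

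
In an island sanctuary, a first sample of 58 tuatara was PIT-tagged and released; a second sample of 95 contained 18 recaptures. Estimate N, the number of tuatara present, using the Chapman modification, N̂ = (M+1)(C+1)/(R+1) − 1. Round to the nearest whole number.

N̂ = (58+1)(95+1)/(18+1) − 1 = 59·96/19 − 1
= 5664/19 − 1 ≈ 298.1 − 1 ≈ 297.1 → 297

N ≈ 297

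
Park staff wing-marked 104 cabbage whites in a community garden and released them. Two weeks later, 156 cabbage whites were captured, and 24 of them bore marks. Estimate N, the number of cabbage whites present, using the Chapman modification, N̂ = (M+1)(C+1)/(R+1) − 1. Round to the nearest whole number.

N̂ = (104+1)(156+1)/(24+1) − 1 = 105·157/25 − 1
= 16485/25 − 1 ≈ 659.4 − 1 ≈ 658.4 → 658

N ≈ 658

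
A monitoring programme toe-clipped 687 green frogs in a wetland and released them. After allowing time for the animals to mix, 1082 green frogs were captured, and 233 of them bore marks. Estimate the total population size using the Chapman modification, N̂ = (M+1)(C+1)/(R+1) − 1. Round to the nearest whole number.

N̂ = (687+1)(1082+1)/(233+1) − 1 = 688·1083/234 − 1
= 745104/234 − 1 ≈ 3184.2 − 1 ≈ 3183.2 → 3183

N ≈ 3183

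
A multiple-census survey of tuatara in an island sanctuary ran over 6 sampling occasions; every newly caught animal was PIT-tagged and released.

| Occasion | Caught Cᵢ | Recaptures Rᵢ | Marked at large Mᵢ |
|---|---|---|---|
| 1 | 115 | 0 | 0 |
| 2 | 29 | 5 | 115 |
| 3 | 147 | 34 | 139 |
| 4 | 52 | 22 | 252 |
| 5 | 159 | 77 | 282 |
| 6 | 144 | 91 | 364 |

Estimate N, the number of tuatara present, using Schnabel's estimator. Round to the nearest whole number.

N ≈ 586

Σ MᵢCᵢ = 0·115 + 115·29 + 139·147 + 252·52 + 282·159 + 364·144 = 0 + 3335 + 20433 + 13104 + 44838 + 52416 = 134126
Σ Rᵢ = 0 + 5 + 34 + 22 + 77 + 91 = 229
N̂ = 134126 / 229 ≈ 585.7 → 586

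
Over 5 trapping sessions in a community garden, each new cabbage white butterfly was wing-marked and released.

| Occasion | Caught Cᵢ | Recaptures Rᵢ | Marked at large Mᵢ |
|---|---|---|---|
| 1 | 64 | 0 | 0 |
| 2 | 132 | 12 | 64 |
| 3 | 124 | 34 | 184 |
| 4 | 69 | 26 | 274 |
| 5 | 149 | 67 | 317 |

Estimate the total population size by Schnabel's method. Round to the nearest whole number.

N ≈ 701

Σ MᵢCᵢ = 0·64 + 64·132 + 184·124 + 274·69 + 317·149 = 0 + 8448 + 22816 + 18906 + 47233 = 97403
Σ Rᵢ = 0 + 12 + 34 + 26 + 67 = 139
N̂ = 97403 / 139 ≈ 700.7 → 701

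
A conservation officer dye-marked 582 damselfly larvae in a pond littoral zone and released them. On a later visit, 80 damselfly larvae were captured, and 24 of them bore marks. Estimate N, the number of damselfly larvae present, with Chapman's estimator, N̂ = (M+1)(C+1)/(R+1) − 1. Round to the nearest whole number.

N ≈ 1888

N̂ = (582+1)(80+1)/(24+1) − 1 = 583·81/25 − 1
= 47223/25 − 1 ≈ 1888.9 − 1 ≈ 1887.9 → 1888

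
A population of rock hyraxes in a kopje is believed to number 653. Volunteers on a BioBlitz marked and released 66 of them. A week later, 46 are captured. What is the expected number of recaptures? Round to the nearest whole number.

The marked fraction of the population is 66/653, so in a sample of 46 expect C·(M/N) marked.
E[R] = 66 × 46 / 653 = 3036 / 653 ≈ 4.6 → 5

expected recaptures ≈ 5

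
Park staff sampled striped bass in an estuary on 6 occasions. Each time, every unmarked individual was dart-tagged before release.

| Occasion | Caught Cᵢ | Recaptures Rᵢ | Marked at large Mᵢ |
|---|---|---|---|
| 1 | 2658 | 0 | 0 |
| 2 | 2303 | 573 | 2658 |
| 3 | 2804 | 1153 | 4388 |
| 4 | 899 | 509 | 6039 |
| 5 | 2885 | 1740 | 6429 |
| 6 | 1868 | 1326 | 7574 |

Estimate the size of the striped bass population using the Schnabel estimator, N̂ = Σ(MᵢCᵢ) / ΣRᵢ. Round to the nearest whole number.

Σ MᵢCᵢ = 0·2658 + 2658·2303 + 4388·2804 + 6039·899 + 6429·2885 + 7574·1868 = 0 + 6121374 + 12303952 + 5429061 + 18547665 + 14148232 = 56550284
Σ Rᵢ = 0 + 573 + 1153 + 509 + 1740 + 1326 = 5301
N̂ = 56550284 / 5301 ≈ 10667.9 → 10668

N ≈ 10,668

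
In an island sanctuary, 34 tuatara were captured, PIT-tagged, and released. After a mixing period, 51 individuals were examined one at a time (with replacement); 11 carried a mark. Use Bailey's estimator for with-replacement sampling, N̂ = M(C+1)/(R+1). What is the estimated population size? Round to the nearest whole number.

N ≈ 147

N̂ = 34·(51+1)/(11+1) = 34·52/12 = 1768/12 ≈ 147.3 → 147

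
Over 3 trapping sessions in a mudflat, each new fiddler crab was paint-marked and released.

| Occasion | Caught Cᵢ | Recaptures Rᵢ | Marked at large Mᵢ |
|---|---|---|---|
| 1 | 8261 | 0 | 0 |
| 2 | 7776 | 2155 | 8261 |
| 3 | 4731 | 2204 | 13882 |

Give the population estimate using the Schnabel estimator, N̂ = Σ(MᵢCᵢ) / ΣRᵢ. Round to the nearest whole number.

N ≈ 29,803

Σ MᵢCᵢ = 0·8261 + 8261·7776 + 13882·4731 = 0 + 64237536 + 65675742 = 129913278
Σ Rᵢ = 0 + 2155 + 2204 = 4359
N̂ = 129913278 / 4359 ≈ 29803.46 → 29803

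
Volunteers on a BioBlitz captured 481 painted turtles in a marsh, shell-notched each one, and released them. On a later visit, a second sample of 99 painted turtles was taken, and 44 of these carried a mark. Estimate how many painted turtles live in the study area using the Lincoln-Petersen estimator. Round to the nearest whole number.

N ≈ 1082

N = (481 × 99) / 44 = 47619 / 44 ≈ 1082.2 → 1082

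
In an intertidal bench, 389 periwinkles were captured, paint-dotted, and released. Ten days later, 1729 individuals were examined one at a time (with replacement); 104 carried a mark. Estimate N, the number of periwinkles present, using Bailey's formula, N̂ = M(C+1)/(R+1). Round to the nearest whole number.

N̂ = 389·(1729+1)/(104+1) = 389·1730/105 = 672970/105 ≈ 6409.2 → 6409

N ≈ 6409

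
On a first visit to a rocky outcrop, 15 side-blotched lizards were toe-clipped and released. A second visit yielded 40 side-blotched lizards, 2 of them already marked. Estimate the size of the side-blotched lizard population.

If marked individuals mix randomly, R/C ≈ M/N, giving N ≈ M·C/R.
N = (15 × 40) / 2 = 600 / 2 = 300

N = 300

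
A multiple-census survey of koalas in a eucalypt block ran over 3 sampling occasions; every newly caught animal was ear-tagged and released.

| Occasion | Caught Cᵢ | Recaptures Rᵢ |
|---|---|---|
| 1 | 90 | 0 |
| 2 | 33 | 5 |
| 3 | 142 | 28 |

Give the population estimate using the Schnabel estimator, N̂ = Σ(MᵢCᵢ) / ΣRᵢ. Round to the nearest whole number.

N ≈ 598

Marked at large before each occasion: Mᵢ = Σⱼ<ᵢ (Cⱼ − Rⱼ) → M1=0, M2=90, M3=118
Σ MᵢCᵢ = 0·90 + 90·33 + 118·142 = 0 + 2970 + 16756 = 19726
Σ Rᵢ = 0 + 5 + 28 = 33
N̂ = 19726 / 33 ≈ 597.8 → 598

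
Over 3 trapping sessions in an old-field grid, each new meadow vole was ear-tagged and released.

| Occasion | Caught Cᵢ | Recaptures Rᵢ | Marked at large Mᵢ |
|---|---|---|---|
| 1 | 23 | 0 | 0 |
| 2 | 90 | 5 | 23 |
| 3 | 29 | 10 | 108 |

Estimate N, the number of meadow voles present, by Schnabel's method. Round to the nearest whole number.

N ≈ 347

Σ MᵢCᵢ = 0·23 + 23·90 + 108·29 = 0 + 2070 + 3132 = 5202
Σ Rᵢ = 0 + 5 + 10 = 15
N̂ = 5202 / 15 ≈ 346.8 → 347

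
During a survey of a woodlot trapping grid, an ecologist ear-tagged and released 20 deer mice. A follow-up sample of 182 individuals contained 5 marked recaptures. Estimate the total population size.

N = 728

If marked individuals mix randomly, R/C ≈ M/N, giving N ≈ M·C/R.
N = (20 × 182) / 5 = 3640 / 5 = 728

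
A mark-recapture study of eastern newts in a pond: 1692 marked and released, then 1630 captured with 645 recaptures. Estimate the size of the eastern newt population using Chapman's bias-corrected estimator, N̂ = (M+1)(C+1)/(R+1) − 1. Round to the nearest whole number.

N̂ = (1692+1)(1630+1)/(645+1) − 1 = 1693·1631/646 − 1
= 2761283/646 − 1 ≈ 4274.4 − 1 ≈ 4273.4 → 4273

N ≈ 4273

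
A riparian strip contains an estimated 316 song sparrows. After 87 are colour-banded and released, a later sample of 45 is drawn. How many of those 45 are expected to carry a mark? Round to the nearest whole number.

The marked fraction of the population is 87/316, so in a sample of 45 expect C·(M/N) marked.
E[R] = 87 × 45 / 316 = 3915 / 316 ≈ 12.4 → 12

expected recaptures ≈ 12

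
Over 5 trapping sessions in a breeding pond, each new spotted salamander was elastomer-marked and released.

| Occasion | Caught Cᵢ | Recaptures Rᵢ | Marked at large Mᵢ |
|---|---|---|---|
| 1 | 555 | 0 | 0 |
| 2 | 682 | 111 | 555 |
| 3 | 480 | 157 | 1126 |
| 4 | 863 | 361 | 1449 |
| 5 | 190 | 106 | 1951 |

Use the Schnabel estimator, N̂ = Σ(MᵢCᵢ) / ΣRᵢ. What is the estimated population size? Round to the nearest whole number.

N ≈ 3456

Σ MᵢCᵢ = 0·555 + 555·682 + 1126·480 + 1449·863 + 1951·190 = 0 + 378510 + 540480 + 1250487 + 370690 = 2540167
Σ Rᵢ = 0 + 111 + 157 + 361 + 106 = 735
N̂ = 2540167 / 735 ≈ 3456.0 → 3456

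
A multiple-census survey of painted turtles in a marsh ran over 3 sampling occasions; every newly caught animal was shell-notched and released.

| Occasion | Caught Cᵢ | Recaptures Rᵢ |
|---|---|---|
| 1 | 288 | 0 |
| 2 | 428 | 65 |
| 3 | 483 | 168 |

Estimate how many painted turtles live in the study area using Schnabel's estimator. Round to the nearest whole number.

Marked at large before each occasion: Mᵢ = Σⱼ<ᵢ (Cⱼ − Rⱼ) → M1=0, M2=288, M3=651
Σ MᵢCᵢ = 0·288 + 288·428 + 651·483 = 0 + 123264 + 314433 = 437697
Σ Rᵢ = 0 + 65 + 168 = 233
N̂ = 437697 / 233 ≈ 1878.5 → 1879

N ≈ 1879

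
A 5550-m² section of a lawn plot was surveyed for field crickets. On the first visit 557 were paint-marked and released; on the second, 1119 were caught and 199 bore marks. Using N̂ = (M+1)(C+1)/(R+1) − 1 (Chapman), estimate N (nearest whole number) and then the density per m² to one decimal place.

density ≈ 0.6 field crickets per m²

N̂ = 558·1120/200 − 1 = 624960/200 − 1 ≈ 3123.8 → 3124
Density = N̂ / area = 3124 / 5550 ≈ 0.56 → 0.6 per m²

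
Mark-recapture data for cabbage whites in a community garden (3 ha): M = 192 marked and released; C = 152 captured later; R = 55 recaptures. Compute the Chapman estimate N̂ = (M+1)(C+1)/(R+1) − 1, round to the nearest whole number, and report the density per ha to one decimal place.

N̂ = 193·153/56 − 1 = 29529/56 − 1 ≈ 526.3 → 526
Density = N̂ / area = 526 / 3 ≈ 175.33 → 175.3 per ha

density ≈ 175.3 cabbage whites per ha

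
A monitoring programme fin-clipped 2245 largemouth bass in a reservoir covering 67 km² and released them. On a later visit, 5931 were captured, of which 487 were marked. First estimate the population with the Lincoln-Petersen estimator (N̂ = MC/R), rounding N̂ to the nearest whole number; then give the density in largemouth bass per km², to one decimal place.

density ≈ 408.1 largemouth bass per km²

N̂ = 2245·5931/487 = 13315095/487 ≈ 27341.1 → 27341
Density = N̂ / area = 27341 / 67 ≈ 408.07 → 408.1 per km²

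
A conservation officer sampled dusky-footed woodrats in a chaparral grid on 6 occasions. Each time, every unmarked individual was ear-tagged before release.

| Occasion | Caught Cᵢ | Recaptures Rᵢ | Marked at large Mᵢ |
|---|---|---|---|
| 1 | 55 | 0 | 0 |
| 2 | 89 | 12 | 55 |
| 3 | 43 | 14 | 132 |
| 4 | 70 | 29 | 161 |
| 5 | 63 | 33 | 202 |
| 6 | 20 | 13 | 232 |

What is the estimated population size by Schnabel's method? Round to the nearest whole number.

Σ MᵢCᵢ = 0·55 + 55·89 + 132·43 + 161·70 + 202·63 + 232·20 = 0 + 4895 + 5676 + 11270 + 12726 + 4640 = 39207
Σ Rᵢ = 0 + 12 + 14 + 29 + 33 + 13 = 101
N̂ = 39207 / 101 ≈ 388.2 → 388

N ≈ 388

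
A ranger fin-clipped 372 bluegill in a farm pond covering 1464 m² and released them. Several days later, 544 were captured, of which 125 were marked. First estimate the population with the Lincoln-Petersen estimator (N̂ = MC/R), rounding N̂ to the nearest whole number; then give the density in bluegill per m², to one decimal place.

N̂ = 372·544/125 = 202368/125 ≈ 1618.9 → 1619
Density = N̂ / area = 1619 / 1464 ≈ 1.11 → 1.1 per m²

density ≈ 1.1 bluegill per m²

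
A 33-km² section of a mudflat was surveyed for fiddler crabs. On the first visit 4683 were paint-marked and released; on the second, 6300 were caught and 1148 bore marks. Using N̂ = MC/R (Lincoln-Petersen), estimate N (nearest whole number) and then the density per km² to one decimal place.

N̂ = 4683·6300/1148 = 29502900/1148 ≈ 25699.4 → 25699
Density = N̂ / area = 25699 / 33 ≈ 778.76 → 778.8 per km²

density ≈ 778.8 fiddler crabs per km²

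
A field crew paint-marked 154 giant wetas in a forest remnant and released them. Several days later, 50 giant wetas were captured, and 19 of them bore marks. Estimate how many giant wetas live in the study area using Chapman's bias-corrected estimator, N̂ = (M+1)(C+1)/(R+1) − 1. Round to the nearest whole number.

N̂ = (154+1)(50+1)/(19+1) − 1 = 155·51/20 − 1
= 7905/20 − 1 ≈ 395.2 − 1 ≈ 394.2 → 394

N ≈ 394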